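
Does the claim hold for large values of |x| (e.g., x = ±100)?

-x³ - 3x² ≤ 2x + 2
x = 100: LHS = -100³ - 3·100² = -1030000, RHS = 2·100 + 2 = 202; -1030000 ≤ 202 — holds
x = -100: LHS = -(-100)³ - 3·(-100)² = 970000, RHS = 2·(-100) + 2 = -198; 970000 ≤ -198 — FAILS

Answer: Partially: holds for x = 100, fails for x = -100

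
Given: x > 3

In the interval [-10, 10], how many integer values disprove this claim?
Counterexamples in [-10, 10]: {-10, -9, -8, -7, -6, -5, -4, -3, -2, -1, 0, 1, 2, 3}.

Counting them gives 14 values.

Answer: 14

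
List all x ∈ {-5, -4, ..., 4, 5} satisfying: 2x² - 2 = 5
Track d = LHS − RHS over the integers in [-5, 5]. Equality would need d = 0, but d changes sign only between consecutive integers, jumping over 0:
x = -2: LHS = 2·(-2)² - 2 = 6; 6 = 5 — FAILS  (d = 1)
x = -1: LHS = 2·(-1)² - 2 = 0; 0 = 5 — FAILS  (d = -5)
x = 1: LHS = 2·1² - 2 = 0; 0 = 5 — FAILS  (d = -5)
x = 2: LHS = 2·2² - 2 = 6; 6 = 5 — FAILS  (d = 1)
Away from these crossings d keeps a constant sign, and checking every integer in [-5, 5] confirms d ≠ 0 throughout. Hence the two sides are never equal, so the claimed relation (=) fails for every integer in [-5, 5].

Answer: None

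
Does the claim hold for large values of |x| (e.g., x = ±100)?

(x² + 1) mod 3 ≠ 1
x = 100: LHS = (100² + 1) mod 3 = 10001 mod 3 = 2; 2 ≠ 1 — holds
x = -100: LHS = ((-100)² + 1) mod 3 = 10001 mod 3 = 2; 2 ≠ 1 — holds

Answer: Yes, holds for both x = 100 and x = -100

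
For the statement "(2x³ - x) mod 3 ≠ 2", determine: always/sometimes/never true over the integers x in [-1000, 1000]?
Holds at x = 0: LHS = (2·0³ - 0) mod 3 = 0 mod 3 = 0; 0 ≠ 2 — holds
Fails at x = -1: LHS = (2·(-1)³ - (-1)) mod 3 = (-1) mod 3 = 2; 2 ≠ 2 — FAILS
It is satisfied by some integers in the range but not all.

Answer: Sometimes true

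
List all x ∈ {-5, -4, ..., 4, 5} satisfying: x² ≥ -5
Over all integers in [-5, 5], LHS − RHS is smallest at x = 0, where it equals 5:
x = 0: LHS = 0² = 0; 0 ≥ -5 — holds
At the ends of the range:
x = -5: LHS = (-5)² = 25; 25 ≥ -5 — holds
x = 5: LHS = 5² = 25; 25 ≥ -5 — holds
Hence LHS − RHS is never negative, i.e. LHS ≥ RHS throughout, so the relation holds for every integer in [-5, 5].

Answer: All integers in [-5, 5]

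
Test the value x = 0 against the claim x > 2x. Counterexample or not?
Substitute x = 0 into the relation:
x = 0: RHS = 2·0 = 0; 0 > 0 — FAILS

Since the claim fails at x = 0, this value is a counterexample.

Answer: Yes, x = 0 is a counterexample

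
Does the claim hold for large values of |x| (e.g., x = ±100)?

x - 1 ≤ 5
x = 100: LHS = 100 - 1 = 99; 99 ≤ 5 — FAILS
x = -100: LHS = (-100) - 1 = -101; -101 ≤ 5 — holds

Answer: Partially: fails for x = 100, holds for x = -100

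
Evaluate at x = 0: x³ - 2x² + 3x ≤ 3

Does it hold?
x = 0: LHS = 0³ - 2·0² + 3·0 = 0; 0 ≤ 3 — holds

The relation is satisfied at x = 0.

Answer: Yes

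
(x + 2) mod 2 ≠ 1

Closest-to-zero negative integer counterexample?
Testing negative integers from -1 downward:
x = -1: LHS = ((-1) + 2) mod 2 = 1 mod 2 = 1; 1 ≠ 1 — FAILS  ← closest negative counterexample to 0

Answer: x = -1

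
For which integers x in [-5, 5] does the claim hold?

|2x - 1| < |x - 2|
Holds for: {0}
Fails for: {-5, -4, -3, -2, -1, 1, 2, 3, 4, 5}

Answer: {0}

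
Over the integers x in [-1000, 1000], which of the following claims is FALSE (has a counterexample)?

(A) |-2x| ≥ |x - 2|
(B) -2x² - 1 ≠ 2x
(A) x = 0: LHS = |-2·0| = |0| = 0, RHS = |0 - 2| = |-2| = 2; 0 ≥ 2 — FAILS

(B) Over all integers in [-1000, 1000], LHS − RHS is always negative; it is closest to 0 at x = 0, where it equals -1:
x = 0: LHS = -2·0² - 1 = -1, RHS = 2·0 = 0; -1 ≠ 0 — holds
At the ends of the range:
x = -1000: LHS = -2·(-1000)² - 1 = -2000001, RHS = 2·(-1000) = -2000; -2000001 ≠ -2000 — holds
x = 1000: LHS = -2·1000² - 1 = -2000001, RHS = 2·1000 = 2000; -2000001 ≠ 2000 — holds
Hence LHS − RHS is never 0, i.e. the two sides are never equal, so the relation holds for every integer in [-1000, 1000].

Only (A) has a counterexample.

Answer: A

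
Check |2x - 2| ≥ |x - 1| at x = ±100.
x = 100: LHS = |2·100 - 2| = |198| = 198, RHS = |100 - 1| = |99| = 99; 198 ≥ 99 — holds
x = -100: LHS = |2·(-100) - 2| = |-202| = 202, RHS = |(-100) - 1| = |-101| = 101; 202 ≥ 101 — holds

Answer: Yes, holds for both x = 100 and x = -100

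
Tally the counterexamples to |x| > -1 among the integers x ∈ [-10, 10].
An absolute value is never negative, so the left side is ≥ 0 for every x, while the right side is -1. Tightest case in [-10, 10] is x = 0:
x = 0: LHS = |0| = 0; 0 > -1 — holds
Hence LHS − RHS is never zero or negative, i.e. LHS > RHS throughout, so the relation holds for every integer in [-10, 10].

No counterexample appears in that range.

Answer: 0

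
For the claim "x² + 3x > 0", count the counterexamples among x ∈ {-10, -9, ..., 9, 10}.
Counterexamples in [-10, 10]: {-3, -2, -1, 0}.

Counting them gives 4 values.

Answer: 4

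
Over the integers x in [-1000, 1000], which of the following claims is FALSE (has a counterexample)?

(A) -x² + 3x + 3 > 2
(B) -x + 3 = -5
(A) x = -1: LHS = -(-1)² + 3·(-1) + 3 = -1; -1 > 2 — FAILS
(B) x = 0: LHS = -0 + 3 = 3; 3 = -5 — FAILS

Answer: Both A and B are false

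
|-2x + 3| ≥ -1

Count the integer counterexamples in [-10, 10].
An absolute value is never negative, so the left side is ≥ 0 for every x, while the right side is -1. Tightest case in [-10, 10] is x = 1:
x = 1: LHS = |-2·1 + 3| = |1| = 1; 1 ≥ -1 — holds
Hence LHS − RHS is never negative, i.e. LHS ≥ RHS throughout, so the relation holds for every integer in [-10, 10].

No counterexample appears in that range.

Answer: 0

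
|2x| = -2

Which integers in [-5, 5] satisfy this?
An absolute value is never negative, so the left side is ≥ 0 for every x, while the right side is -2. Tightest case in [-5, 5] is x = 0:
x = 0: LHS = |2·0| = |0| = 0; 0 = -2 — FAILS
Hence LHS − RHS is never 0, i.e. the two sides are never equal, so the claimed relation (=) fails for every integer in [-5, 5].

Answer: None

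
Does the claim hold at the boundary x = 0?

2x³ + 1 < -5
x = 0: LHS = 2·0³ + 1 = 1; 1 < -5 — FAILS

The relation fails at x = 0, so x = 0 is a counterexample.

Answer: No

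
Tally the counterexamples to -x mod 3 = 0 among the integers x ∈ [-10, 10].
Counterexamples in [-10, 10]: {-10, -8, -7, -5, -4, -2, -1, 1, 2, 4, 5, 7, 8, 10}.

Counting them gives 14 values.

Answer: 14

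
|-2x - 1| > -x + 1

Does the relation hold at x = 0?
x = 0: LHS = |-2·0 - 1| = |-1| = 1, RHS = -0 + 1 = 1; 1 > 1 — FAILS

The relation fails at x = 0, so x = 0 is a counterexample.

Answer: No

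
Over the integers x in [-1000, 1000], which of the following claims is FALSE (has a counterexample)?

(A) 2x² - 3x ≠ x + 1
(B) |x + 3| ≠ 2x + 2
(A) Track d = LHS − RHS over the integers in [-1000, 1000]. Equality would need d = 0, but d changes sign only between consecutive integers, jumping over 0:
x = -1: LHS = 2·(-1)² - 3·(-1) = 5, RHS = (-1) + 1 = 0; 5 ≠ 0 — holds  (d = 5)
x = 0: LHS = 2·0² - 3·0 = 0, RHS = 0 + 1 = 1; 0 ≠ 1 — holds  (d = -1)
x = 2: LHS = 2·2² - 3·2 = 2, RHS = 2 + 1 = 3; 2 ≠ 3 — holds  (d = -1)
x = 3: LHS = 2·3² - 3·3 = 9, RHS = 3 + 1 = 4; 9 ≠ 4 — holds  (d = 5)
Away from these crossings d keeps a constant sign, and checking every integer in [-1000, 1000] confirms d ≠ 0 throughout. Hence the two sides are never equal, so the relation holds for every integer in [-1000, 1000].

(B) x = 1: LHS = |1 + 3| = |4| = 4, RHS = 2·1 + 2 = 4; 4 ≠ 4 — FAILS

Only (B) has a counterexample.

Answer: B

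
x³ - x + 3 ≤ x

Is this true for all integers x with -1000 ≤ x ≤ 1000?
The claim fails at x = 0:
x = 0: LHS = 0³ - 0 + 3 = 3; 3 ≤ 0 — FAILS

Because a single integer refutes it, the statement is false.

Answer: False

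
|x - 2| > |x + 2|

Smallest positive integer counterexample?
Testing positive integers:
x = 1: LHS = |1 - 2| = |-1| = 1, RHS = |1 + 2| = |3| = 3; 1 > 3 — FAILS  ← smallest positive counterexample

Answer: x = 1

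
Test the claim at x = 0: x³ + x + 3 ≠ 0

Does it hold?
x = 0: LHS = 0³ + 0 + 3 = 3; 3 ≠ 0 — holds

The relation is satisfied at x = 0.

Answer: Yes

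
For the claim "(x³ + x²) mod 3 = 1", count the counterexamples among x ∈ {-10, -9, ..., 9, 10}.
Counterexamples in [-10, 10]: {-10, -9, -8, -7, -6, -5, -4, -3, -2, -1, 0, 1, 2, 3, 4, 5, 6, 7, 8, 9, 10}.

Counting them gives 21 values.

Answer: 21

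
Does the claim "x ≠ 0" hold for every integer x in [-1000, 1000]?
The claim fails at x = 0:
x = 0: 0 ≠ 0 — FAILS

Because a single integer refutes it, the statement is false.

Answer: False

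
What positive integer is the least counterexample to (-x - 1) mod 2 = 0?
Testing positive integers:
x = 1: LHS = (-1 - 1) mod 2 = (-2) mod 2 = 0; 0 = 0 — holds
x = 2: LHS = (-2 - 1) mod 2 = (-3) mod 2 = 1; 1 = 0 — FAILS  ← smallest positive counterexample

Answer: x = 2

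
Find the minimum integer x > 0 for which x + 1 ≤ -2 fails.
Testing positive integers:
x = 1: LHS = 1 + 1 = 2; 2 ≤ -2 — FAILS  ← smallest positive counterexample

Answer: x = 1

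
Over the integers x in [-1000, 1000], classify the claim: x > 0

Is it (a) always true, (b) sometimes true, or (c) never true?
Holds at x = 1: 1 > 0 — holds
Fails at x = 0: 0 > 0 — FAILS
It is satisfied by some integers in the range but not all.

Answer: Sometimes true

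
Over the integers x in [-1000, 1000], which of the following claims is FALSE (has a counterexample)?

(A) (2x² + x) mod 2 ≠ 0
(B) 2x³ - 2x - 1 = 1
(A) x = 0: LHS = (2·0² + 0) mod 2 = 0 mod 2 = 0; 0 ≠ 0 — FAILS
(B) x = 0: LHS = 2·0³ - 2·0 - 1 = -1; -1 = 1 — FAILS

Answer: Both A and B are false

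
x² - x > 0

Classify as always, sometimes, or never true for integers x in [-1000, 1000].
Holds at x = -1: LHS = (-1)² - (-1) = 2; 2 > 0 — holds
Fails at x = 0: LHS = 0² - 0 = 0; 0 > 0 — FAILS
It is satisfied by some integers in the range but not all.

Answer: Sometimes true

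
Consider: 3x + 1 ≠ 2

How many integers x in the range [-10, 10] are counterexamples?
Track d = LHS − RHS over the integers in [-10, 10]. Equality would need d = 0, but d changes sign only between consecutive integers, jumping over 0:
x = 0: LHS = 3·0 + 1 = 1; 1 ≠ 2 — holds  (d = -1)
x = 1: LHS = 3·1 + 1 = 4; 4 ≠ 2 — holds  (d = 2)
Away from these crossings d keeps a constant sign, and checking every integer in [-10, 10] confirms d ≠ 0 throughout. Hence the two sides are never equal, so the relation holds for every integer in [-10, 10].

No counterexample appears in that range.

Answer: 0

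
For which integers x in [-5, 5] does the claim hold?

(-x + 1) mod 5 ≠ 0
Holds for: {-5, -3, -2, -1, 0, 2, 3, 4, 5}
Fails for: {-4, 1}

Answer: {-5, -3, -2, -1, 0, 2, 3, 4, 5}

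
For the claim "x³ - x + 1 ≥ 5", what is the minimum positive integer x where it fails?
Testing positive integers:
x = 1: LHS = 1³ - 1 + 1 = 1; 1 ≥ 5 — FAILS  ← smallest positive counterexample

Answer: x = 1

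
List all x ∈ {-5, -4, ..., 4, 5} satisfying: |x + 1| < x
Over all integers in [-5, 5], LHS − RHS is smallest at x = 0, where it equals 1:
x = 0: LHS = |0 + 1| = |1| = 1; 1 < 0 — FAILS
At the ends of the range:
x = -5: LHS = |(-5) + 1| = |-4| = 4; 4 < -5 — FAILS
x = 5: LHS = |5 + 1| = |6| = 6; 6 < 5 — FAILS
Hence LHS − RHS is never negative, i.e. LHS ≥ RHS throughout, so the claimed relation (<) fails for every integer in [-5, 5].

Answer: None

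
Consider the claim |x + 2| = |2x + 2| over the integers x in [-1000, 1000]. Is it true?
The claim fails at x = 1:
x = 1: LHS = |1 + 2| = |3| = 3, RHS = |2·1 + 2| = |4| = 4; 3 = 4 — FAILS

Because a single integer refutes it, the statement is false.

Answer: False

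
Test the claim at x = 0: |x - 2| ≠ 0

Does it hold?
x = 0: LHS = |0 - 2| = |-2| = 2; 2 ≠ 0 — holds

The relation is satisfied at x = 0.

Answer: Yes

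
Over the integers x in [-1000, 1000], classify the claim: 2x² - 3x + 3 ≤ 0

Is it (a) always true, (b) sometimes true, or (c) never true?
Over all integers in [-1000, 1000], LHS − RHS is smallest at x = 1, where it equals 2:
x = 1: LHS = 2·1² - 3·1 + 3 = 2; 2 ≤ 0 — FAILS
At the ends of the range:
x = -1000: LHS = 2·(-1000)² - 3·(-1000) + 3 = 2003003; 2003003 ≤ 0 — FAILS
x = 1000: LHS = 2·1000² - 3·1000 + 3 = 1997003; 1997003 ≤ 0 — FAILS
Hence LHS − RHS is never zero or negative, i.e. LHS > RHS throughout, so the claimed relation (≤) fails for every integer in [-1000, 1000].

No integer in the range satisfies it.

Answer: Never true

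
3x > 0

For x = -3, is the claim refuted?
Substitute x = -3 into the relation:
x = -3: LHS = 3·(-3) = -9; -9 > 0 — FAILS

Since the claim fails at x = -3, this value is a counterexample.

Answer: Yes, x = -3 is a counterexample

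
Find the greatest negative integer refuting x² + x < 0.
Testing negative integers from -1 downward:
x = -1: LHS = (-1)² + (-1) = 0; 0 < 0 — FAILS  ← closest negative counterexample to 0

Answer: x = -1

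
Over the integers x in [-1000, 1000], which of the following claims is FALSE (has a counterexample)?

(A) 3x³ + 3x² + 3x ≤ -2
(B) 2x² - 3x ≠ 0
(A) x = 0: LHS = 3·0³ + 3·0² + 3·0 = 0; 0 ≤ -2 — FAILS
(B) x = 0: LHS = 2·0² - 3·0 = 0; 0 ≠ 0 — FAILS

Answer: Both A and B are false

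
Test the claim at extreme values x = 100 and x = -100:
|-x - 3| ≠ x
x = 100: LHS = |-100 - 3| = |-103| = 103; 103 ≠ 100 — holds
x = -100: LHS = |-(-100) - 3| = |97| = 97; 97 ≠ -100 — holds

Answer: Yes, holds for both x = 100 and x = -100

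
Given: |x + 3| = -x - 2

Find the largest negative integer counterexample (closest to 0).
Testing negative integers from -1 downward:
x = -1: LHS = |(-1) + 3| = |2| = 2, RHS = -(-1) - 2 = -1; 2 = -1 — FAILS  ← closest negative counterexample to 0

Answer: x = -1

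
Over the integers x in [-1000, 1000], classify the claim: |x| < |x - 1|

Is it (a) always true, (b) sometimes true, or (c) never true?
Holds at x = 0: LHS = |0| = 0, RHS = |0 - 1| = |-1| = 1; 0 < 1 — holds
Fails at x = 1: LHS = |1| = 1, RHS = |1 - 1| = |0| = 0; 1 < 0 — FAILS
It is satisfied by some integers in the range but not all.

Answer: Sometimes true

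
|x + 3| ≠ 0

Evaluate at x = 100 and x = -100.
x = 100: LHS = |100 + 3| = |103| = 103; 103 ≠ 0 — holds
x = -100: LHS = |(-100) + 3| = |-97| = 97; 97 ≠ 0 — holds

Answer: Yes, holds for both x = 100 and x = -100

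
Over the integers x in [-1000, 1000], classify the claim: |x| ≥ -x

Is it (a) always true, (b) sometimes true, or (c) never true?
Over all integers in [-1000, 1000], LHS − RHS is smallest at x = 0, where it equals 0:
x = 0: LHS = |0| = 0, RHS = -0 = 0; 0 ≥ 0 — holds
At the ends of the range:
x = -1000: LHS = |-1000| = 1000, RHS = -(-1000) = 1000; 1000 ≥ 1000 — holds
x = 1000: LHS = |1000| = 1000; 1000 ≥ -1000 — holds
Hence LHS − RHS is never negative, i.e. LHS ≥ RHS throughout, so the relation holds for every integer in [-1000, 1000].

No counterexample exists.

Answer: Always true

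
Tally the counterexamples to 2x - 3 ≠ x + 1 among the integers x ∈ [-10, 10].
Counterexamples in [-10, 10]: {4}.

Counting them gives 1 values.

Answer: 1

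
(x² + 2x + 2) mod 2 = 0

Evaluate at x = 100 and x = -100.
x = 100: LHS = (100² + 2·100 + 2) mod 2 = 10202 mod 2 = 0; 0 = 0 — holds
x = -100: LHS = ((-100)² + 2·(-100) + 2) mod 2 = 9802 mod 2 = 0; 0 = 0 — holds

Answer: Yes, holds for both x = 100 and x = -100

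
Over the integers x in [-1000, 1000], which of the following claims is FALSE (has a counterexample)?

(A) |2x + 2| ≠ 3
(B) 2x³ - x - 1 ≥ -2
(A) Track d = LHS − RHS over the integers in [-1000, 1000]. Equality would need d = 0, but d changes sign only between consecutive integers, jumping over 0:
x = -3: LHS = |2·(-3) + 2| = |-4| = 4; 4 ≠ 3 — holds  (d = 1)
x = -2: LHS = |2·(-2) + 2| = |-2| = 2; 2 ≠ 3 — holds  (d = -1)
x = 0: LHS = |2·0 + 2| = |2| = 2; 2 ≠ 3 — holds  (d = -1)
x = 1: LHS = |2·1 + 2| = |4| = 4; 4 ≠ 3 — holds  (d = 1)
Away from these crossings d keeps a constant sign, and checking every integer in [-1000, 1000] confirms d ≠ 0 throughout. Hence the two sides are never equal, so the relation holds for every integer in [-1000, 1000].

(B) x = -2: LHS = 2·(-2)³ - (-2) - 1 = -15; -15 ≥ -2 — FAILS

Only (B) has a counterexample.

Answer: B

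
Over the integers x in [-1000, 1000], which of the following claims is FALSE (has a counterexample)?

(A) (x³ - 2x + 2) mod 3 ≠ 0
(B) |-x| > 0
(A) x = -1: LHS = ((-1)³ - 2·(-1) + 2) mod 3 = 3 mod 3 = 0; 0 ≠ 0 — FAILS
(B) x = 0: LHS = |-0| = |0| = 0; 0 > 0 — FAILS

Answer: Both A and B are false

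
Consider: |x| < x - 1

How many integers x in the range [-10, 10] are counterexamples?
Counterexamples in [-10, 10]: {-10, -9, -8, -7, -6, -5, -4, -3, -2, -1, 0, 1, 2, 3, 4, 5, 6, 7, 8, 9, 10}.

Counting them gives 21 values.

Answer: 21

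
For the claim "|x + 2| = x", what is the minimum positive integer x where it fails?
Testing positive integers:
x = 1: LHS = |1 + 2| = |3| = 3; 3 = 1 — FAILS  ← smallest positive counterexample

Answer: x = 1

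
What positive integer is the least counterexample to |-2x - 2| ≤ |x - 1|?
Testing positive integers:
x = 1: LHS = |-2·1 - 2| = |-4| = 4, RHS = |1 - 1| = |0| = 0; 4 ≤ 0 — FAILS  ← smallest positive counterexample

Answer: x = 1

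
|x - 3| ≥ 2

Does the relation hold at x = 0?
x = 0: LHS = |0 - 3| = |-3| = 3; 3 ≥ 2 — holds

The relation is satisfied at x = 0.

Answer: Yes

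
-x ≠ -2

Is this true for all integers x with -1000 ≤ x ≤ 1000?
The claim fails at x = 2:
x = 2: -2 ≠ -2 — FAILS

Because a single integer refutes it, the statement is false.

Answer: False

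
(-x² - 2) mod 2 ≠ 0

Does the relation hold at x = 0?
x = 0: LHS = (-0² - 2) mod 2 = (-2) mod 2 = 0; 0 ≠ 0 — FAILS

The relation fails at x = 0, so x = 0 is a counterexample.

Answer: No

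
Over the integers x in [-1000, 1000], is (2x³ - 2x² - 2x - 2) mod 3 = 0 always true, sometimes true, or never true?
For a polynomial with integer coefficients, its value mod 3 depends only on x mod 3, so it suffices to check one representative of each residue class, x = 0, 1, 2:
x = 0: LHS = (2·0³ - 2·0² - 2·0 - 2) mod 3 = (-2) mod 3 = 1; 1 = 0 — FAILS
x = 1: LHS = (2·1³ - 2·1² - 2·1 - 2) mod 3 = (-4) mod 3 = 2; 2 = 0 — FAILS
x = 2: LHS = (2·2³ - 2·2² - 2·2 - 2) mod 3 = 2 mod 3 = 2; 2 = 0 — FAILS
The relation fails in every residue class, so the claimed relation (=) fails for every integer in [-1000, 1000].

No integer in the range satisfies it.

Answer: Never true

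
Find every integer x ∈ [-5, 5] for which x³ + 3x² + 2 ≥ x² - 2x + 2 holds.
Holds for: {0, 1, 2, 3, 4, 5}
Fails for: {-5, -4, -3, -2, -1}

Answer: {0, 1, 2, 3, 4, 5}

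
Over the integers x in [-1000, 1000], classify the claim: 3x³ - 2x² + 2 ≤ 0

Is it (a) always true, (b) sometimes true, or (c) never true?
Holds at x = -1: LHS = 3·(-1)³ - 2·(-1)² + 2 = -3; -3 ≤ 0 — holds
Fails at x = 0: LHS = 3·0³ - 2·0² + 2 = 2; 2 ≤ 0 — FAILS
It is satisfied by some integers in the range but not all.

Answer: Sometimes true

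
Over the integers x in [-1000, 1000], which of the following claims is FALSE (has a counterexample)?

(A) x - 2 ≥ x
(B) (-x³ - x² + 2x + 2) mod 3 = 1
(A) x = 0: LHS = 0 - 2 = -2; -2 ≥ 0 — FAILS
(B) x = 0: LHS = (-0³ - 0² + 2·0 + 2) mod 3 = 2 mod 3 = 2; 2 = 1 — FAILS

Answer: Both A and B are false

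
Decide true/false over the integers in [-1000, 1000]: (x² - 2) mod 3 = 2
The claim fails at x = 0:
x = 0: LHS = (0² - 2) mod 3 = (-2) mod 3 = 1; 1 = 2 — FAILS

Because a single integer refutes it, the statement is false.

Answer: False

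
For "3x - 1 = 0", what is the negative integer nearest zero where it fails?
Testing negative integers from -1 downward:
x = -1: LHS = 3·(-1) - 1 = -4; -4 = 0 — FAILS  ← closest negative counterexample to 0

Answer: x = -1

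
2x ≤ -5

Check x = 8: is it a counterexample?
Substitute x = 8 into the relation:
x = 8: LHS = 2·8 = 16; 16 ≤ -5 — FAILS

Since the claim fails at x = 8, this value is a counterexample.

Answer: Yes, x = 8 is a counterexample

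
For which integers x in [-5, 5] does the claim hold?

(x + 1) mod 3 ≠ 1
Holds for: {-5, -4, -2, -1, 1, 2, 4, 5}
Fails for: {-3, 0, 3}

Answer: {-5, -4, -2, -1, 1, 2, 4, 5}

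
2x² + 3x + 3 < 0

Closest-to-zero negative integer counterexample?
Testing negative integers from -1 downward:
x = -1: LHS = 2·(-1)² + 3·(-1) + 3 = 2; 2 < 0 — FAILS  ← closest negative counterexample to 0

Answer: x = -1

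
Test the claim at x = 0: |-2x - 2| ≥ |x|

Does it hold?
x = 0: LHS = |-2·0 - 2| = |-2| = 2, RHS = |0| = 0; 2 ≥ 0 — holds

The relation is satisfied at x = 0.

Answer: Yes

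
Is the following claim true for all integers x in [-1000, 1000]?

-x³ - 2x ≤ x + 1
The claim fails at x = -1:
x = -1: LHS = -(-1)³ - 2·(-1) = 3, RHS = (-1) + 1 = 0; 3 ≤ 0 — FAILS

Because a single integer refutes it, the statement is false.

Answer: False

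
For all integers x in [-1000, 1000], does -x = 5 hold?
The claim fails at x = 0:
x = 0: LHS = -0 = 0; 0 = 5 — FAILS

Because a single integer refutes it, the statement is false.

Answer: False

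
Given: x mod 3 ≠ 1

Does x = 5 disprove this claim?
Substitute x = 5 into the relation:
x = 5: LHS = 5 mod 3 = 2; 2 ≠ 1 — holds

The claim holds here, so x = 5 is not a counterexample. (A counterexample exists elsewhere, e.g. x = 1.)

Answer: No, x = 5 is not a counterexample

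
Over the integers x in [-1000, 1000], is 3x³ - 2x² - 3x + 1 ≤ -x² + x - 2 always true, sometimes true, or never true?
Holds at x = -2: LHS = 3·(-2)³ - 2·(-2)² - 3·(-2) + 1 = -25, RHS = -(-2)² + (-2) - 2 = -8; -25 ≤ -8 — holds
Fails at x = 0: LHS = 3·0³ - 2·0² - 3·0 + 1 = 1, RHS = -0² + 0 - 2 = -2; 1 ≤ -2 — FAILS
It is satisfied by some integers in the range but not all.

Answer: Sometimes true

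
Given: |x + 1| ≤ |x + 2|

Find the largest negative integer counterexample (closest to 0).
Testing negative integers from -1 downward:
x = -1: LHS = |(-1) + 1| = |0| = 0, RHS = |(-1) + 2| = |1| = 1; 0 ≤ 1 — holds
x = -2: LHS = |(-2) + 1| = |-1| = 1, RHS = |(-2) + 2| = |0| = 0; 1 ≤ 0 — FAILS  ← closest negative counterexample to 0

Answer: x = -2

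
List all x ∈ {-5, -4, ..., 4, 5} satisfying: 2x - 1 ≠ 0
Track d = LHS − RHS over the integers in [-5, 5]. Equality would need d = 0, but d changes sign only between consecutive integers, jumping over 0:
x = 0: LHS = 2·0 - 1 = -1; -1 ≠ 0 — holds  (d = -1)
x = 1: LHS = 2·1 - 1 = 1; 1 ≠ 0 — holds  (d = 1)
Away from these crossings d keeps a constant sign, and checking every integer in [-5, 5] confirms d ≠ 0 throughout. Hence the two sides are never equal, so the relation holds for every integer in [-5, 5].

Answer: All integers in [-5, 5]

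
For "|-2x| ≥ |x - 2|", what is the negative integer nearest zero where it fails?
Testing negative integers from -1 downward:
x = -1: LHS = |-2·(-1)| = |2| = 2, RHS = |(-1) - 2| = |-3| = 3; 2 ≥ 3 — FAILS  ← closest negative counterexample to 0

Answer: x = -1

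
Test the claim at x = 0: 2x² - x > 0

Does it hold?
x = 0: LHS = 2·0² - 0 = 0; 0 > 0 — FAILS

The relation fails at x = 0, so x = 0 is a counterexample.

Answer: No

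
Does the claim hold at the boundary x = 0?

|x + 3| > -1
x = 0: LHS = |0 + 3| = |3| = 3; 3 > -1 — holds

The relation is satisfied at x = 0.

Answer: Yes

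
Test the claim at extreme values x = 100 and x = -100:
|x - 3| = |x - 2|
x = 100: LHS = |100 - 3| = |97| = 97, RHS = |100 - 2| = |98| = 98; 97 = 98 — FAILS
x = -100: LHS = |(-100) - 3| = |-103| = 103, RHS = |(-100) - 2| = |-102| = 102; 103 = 102 — FAILS

Answer: No, fails for both x = 100 and x = -100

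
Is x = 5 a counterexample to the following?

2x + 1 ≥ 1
Substitute x = 5 into the relation:
x = 5: LHS = 2·5 + 1 = 11; 11 ≥ 1 — holds

The claim holds here, so x = 5 is not a counterexample. (A counterexample exists elsewhere, e.g. x = -1.)

Answer: No, x = 5 is not a counterexample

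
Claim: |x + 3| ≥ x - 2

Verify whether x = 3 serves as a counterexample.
Substitute x = 3 into the relation:
x = 3: LHS = |3 + 3| = |6| = 6, RHS = 3 - 2 = 1; 6 ≥ 1 — holds

The relation holds at x = 3, so it is not a counterexample.

Answer: No, x = 3 is not a counterexample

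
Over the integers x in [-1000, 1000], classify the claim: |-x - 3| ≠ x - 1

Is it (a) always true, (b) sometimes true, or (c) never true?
Over all integers in [-1000, 1000], LHS − RHS is always positive; it is smallest at x = 0, where it equals 4:
x = 0: LHS = |-0 - 3| = |-3| = 3, RHS = 0 - 1 = -1; 3 ≠ -1 — holds
At the ends of the range:
x = -1000: LHS = |-(-1000) - 3| = |997| = 997, RHS = (-1000) - 1 = -1001; 997 ≠ -1001 — holds
x = 1000: LHS = |-1000 - 3| = |-1003| = 1003, RHS = 1000 - 1 = 999; 1003 ≠ 999 — holds
Hence LHS − RHS is never 0, i.e. the two sides are never equal, so the relation holds for every integer in [-1000, 1000].

No counterexample exists.

Answer: Always true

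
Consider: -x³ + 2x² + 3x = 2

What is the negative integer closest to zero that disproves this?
Testing negative integers from -1 downward:
x = -1: LHS = -(-1)³ + 2·(-1)² + 3·(-1) = 0; 0 = 2 — FAILS  ← closest negative counterexample to 0

Answer: x = -1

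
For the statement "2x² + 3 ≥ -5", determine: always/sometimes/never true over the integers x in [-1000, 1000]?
Over all integers in [-1000, 1000], LHS − RHS is smallest at x = 0, where it equals 8:
x = 0: LHS = 2·0² + 3 = 3; 3 ≥ -5 — holds
At the ends of the range:
x = -1000: LHS = 2·(-1000)² + 3 = 2000003; 2000003 ≥ -5 — holds
x = 1000: LHS = 2·1000² + 3 = 2000003; 2000003 ≥ -5 — holds
Hence LHS − RHS is never negative, i.e. LHS ≥ RHS throughout, so the relation holds for every integer in [-1000, 1000].

No counterexample exists.

Answer: Always true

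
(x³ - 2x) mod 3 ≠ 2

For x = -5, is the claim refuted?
Substitute x = -5 into the relation:
x = -5: LHS = ((-5)³ - 2·(-5)) mod 3 = (-115) mod 3 = 2; 2 ≠ 2 — FAILS

Since the claim fails at x = -5, this value is a counterexample.

Answer: Yes, x = -5 is a counterexample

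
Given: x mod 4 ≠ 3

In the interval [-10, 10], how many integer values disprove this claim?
Counterexamples in [-10, 10]: {-9, -5, -1, 3, 7}.

Counting them gives 5 values.

Answer: 5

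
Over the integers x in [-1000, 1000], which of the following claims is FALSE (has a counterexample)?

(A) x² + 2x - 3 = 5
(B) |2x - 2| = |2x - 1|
(A) x = 0: LHS = 0² + 2·0 - 3 = -3; -3 = 5 — FAILS
(B) x = 0: LHS = |2·0 - 2| = |-2| = 2, RHS = |2·0 - 1| = |-1| = 1; 2 = 1 — FAILS

Answer: Both A and B are false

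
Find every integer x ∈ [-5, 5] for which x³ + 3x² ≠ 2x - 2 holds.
Track d = LHS − RHS over the integers in [-5, 5]. Equality would need d = 0, but d changes sign only between consecutive integers, jumping over 0:
x = -4: LHS = (-4)³ + 3·(-4)² = -16, RHS = 2·(-4) - 2 = -10; -16 ≠ -10 — holds  (d = -6)
x = -3: LHS = (-3)³ + 3·(-3)² = 0, RHS = 2·(-3) - 2 = -8; 0 ≠ -8 — holds  (d = 8)
Away from these crossings d keeps a constant sign, and checking every integer in [-5, 5] confirms d ≠ 0 throughout. Hence the two sides are never equal, so the relation holds for every integer in [-5, 5].

Answer: All integers in [-5, 5]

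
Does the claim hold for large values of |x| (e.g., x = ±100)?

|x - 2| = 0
x = 100: LHS = |100 - 2| = |98| = 98; 98 = 0 — FAILS
x = -100: LHS = |(-100) - 2| = |-102| = 102; 102 = 0 — FAILS

Answer: No, fails for both x = 100 and x = -100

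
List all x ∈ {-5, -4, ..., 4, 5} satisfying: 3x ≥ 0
Holds for: {0, 1, 2, 3, 4, 5}
Fails for: {-5, -4, -3, -2, -1}

Answer: {0, 1, 2, 3, 4, 5}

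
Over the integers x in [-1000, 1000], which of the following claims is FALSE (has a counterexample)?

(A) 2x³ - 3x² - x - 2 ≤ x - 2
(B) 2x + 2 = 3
(A) x = 3: LHS = 2·3³ - 3·3² - 3 - 2 = 22, RHS = 3 - 2 = 1; 22 ≤ 1 — FAILS
(B) x = 0: LHS = 2·0 + 2 = 2; 2 = 3 — FAILS

Answer: Both A and B are false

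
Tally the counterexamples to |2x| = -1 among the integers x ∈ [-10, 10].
Counterexamples in [-10, 10]: {-10, -9, -8, -7, -6, -5, -4, -3, -2, -1, 0, 1, 2, 3, 4, 5, 6, 7, 8, 9, 10}.

Counting them gives 21 values.

Answer: 21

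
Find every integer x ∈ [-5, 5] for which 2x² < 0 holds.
Over all integers in [-5, 5], LHS − RHS is smallest at x = 0, where it equals 0:
x = 0: LHS = 2·0² = 0; 0 < 0 — FAILS
At the ends of the range:
x = -5: LHS = 2·(-5)² = 50; 50 < 0 — FAILS
x = 5: LHS = 2·5² = 50; 50 < 0 — FAILS
Hence LHS − RHS is never negative, i.e. LHS ≥ RHS throughout, so the claimed relation (<) fails for every integer in [-5, 5].

Answer: None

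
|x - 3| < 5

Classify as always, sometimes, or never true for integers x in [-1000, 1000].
Holds at x = 0: LHS = |0 - 3| = |-3| = 3; 3 < 5 — holds
Fails at x = -2: LHS = |(-2) - 3| = |-5| = 5; 5 < 5 — FAILS
It is satisfied by some integers in the range but not all.

Answer: Sometimes true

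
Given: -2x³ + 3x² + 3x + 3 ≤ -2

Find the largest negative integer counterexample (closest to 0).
Testing negative integers from -1 downward:
x = -1: LHS = -2·(-1)³ + 3·(-1)² + 3·(-1) + 3 = 5; 5 ≤ -2 — FAILS  ← closest negative counterexample to 0

Answer: x = -1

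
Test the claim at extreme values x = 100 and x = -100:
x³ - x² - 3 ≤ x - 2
x = 100: LHS = 100³ - 100² - 3 = 989997, RHS = 100 - 2 = 98; 989997 ≤ 98 — FAILS
x = -100: LHS = (-100)³ - (-100)² - 3 = -1010003, RHS = (-100) - 2 = -102; -1010003 ≤ -102 — holds

Answer: Partially: fails for x = 100, holds for x = -100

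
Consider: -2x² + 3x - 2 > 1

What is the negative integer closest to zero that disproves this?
Testing negative integers from -1 downward:
x = -1: LHS = -2·(-1)² + 3·(-1) - 2 = -7; -7 > 1 — FAILS  ← closest negative counterexample to 0

Answer: x = -1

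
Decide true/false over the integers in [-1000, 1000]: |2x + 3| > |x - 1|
The claim fails at x = -1:
x = -1: LHS = |2·(-1) + 3| = |1| = 1, RHS = |(-1) - 1| = |-2| = 2; 1 > 2 — FAILS

Because a single integer refutes it, the statement is false.

Answer: False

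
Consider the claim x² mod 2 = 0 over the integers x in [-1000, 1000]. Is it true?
The claim fails at x = 1:
x = 1: LHS = (1²) mod 2 = 1 mod 2 = 1; 1 = 0 — FAILS

Because a single integer refutes it, the statement is false.

Answer: False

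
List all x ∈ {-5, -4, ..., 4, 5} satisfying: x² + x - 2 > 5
Holds for: {-5, -4, 3, 4, 5}
Fails for: {-3, -2, -1, 0, 1, 2}

Answer: {-5, -4, 3, 4, 5}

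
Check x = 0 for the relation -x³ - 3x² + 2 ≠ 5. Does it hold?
x = 0: LHS = -0³ - 3·0² + 2 = 2; 2 ≠ 5 — holds

The relation is satisfied at x = 0.

Answer: Yes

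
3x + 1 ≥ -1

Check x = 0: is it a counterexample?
Substitute x = 0 into the relation:
x = 0: LHS = 3·0 + 1 = 1; 1 ≥ -1 — holds

The claim holds here, so x = 0 is not a counterexample. (A counterexample exists elsewhere, e.g. x = -1.)

Answer: No, x = 0 is not a counterexample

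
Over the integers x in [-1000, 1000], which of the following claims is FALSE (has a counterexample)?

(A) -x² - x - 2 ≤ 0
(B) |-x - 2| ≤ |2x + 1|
(A) Over all integers in [-1000, 1000], LHS − RHS is largest at x = 0, where it equals -2:
x = 0: LHS = -0² - 0 - 2 = -2; -2 ≤ 0 — holds
At the ends of the range:
x = -1000: LHS = -(-1000)² - (-1000) - 2 = -999002; -999002 ≤ 0 — holds
x = 1000: LHS = -1000² - 1000 - 2 = -1001002; -1001002 ≤ 0 — holds
Hence LHS − RHS is never positive, i.e. LHS ≤ RHS throughout, so the relation holds for every integer in [-1000, 1000].

(B) x = 0: LHS = |-0 - 2| = |-2| = 2, RHS = |2·0 + 1| = |1| = 1; 2 ≤ 1 — FAILS

Only (B) has a counterexample.

Answer: B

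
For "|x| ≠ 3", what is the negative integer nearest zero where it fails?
Testing negative integers from -1 downward:
x = -1: LHS = |-1| = 1; 1 ≠ 3 — holds
x = -2: LHS = |-2| = 2; 2 ≠ 3 — holds
x = -3: LHS = |-3| = 3; 3 ≠ 3 — FAILS  ← closest negative counterexample to 0

Answer: x = -3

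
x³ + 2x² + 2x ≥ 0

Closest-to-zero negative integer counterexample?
Testing negative integers from -1 downward:
x = -1: LHS = (-1)³ + 2·(-1)² + 2·(-1) = -1; -1 ≥ 0 — FAILS  ← closest negative counterexample to 0

Answer: x = -1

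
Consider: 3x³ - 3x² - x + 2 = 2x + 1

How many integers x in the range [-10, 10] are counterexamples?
Counterexamples in [-10, 10]: {-10, -9, -8, -7, -6, -5, -4, -3, -2, -1, 0, 1, 2, 3, 4, 5, 6, 7, 8, 9, 10}.

Counting them gives 21 values.

Answer: 21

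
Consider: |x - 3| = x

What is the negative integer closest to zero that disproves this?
Testing negative integers from -1 downward:
x = -1: LHS = |(-1) - 3| = |-4| = 4; 4 = -1 — FAILS  ← closest negative counterexample to 0

Answer: x = -1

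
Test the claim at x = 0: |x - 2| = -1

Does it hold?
x = 0: LHS = |0 - 2| = |-2| = 2; 2 = -1 — FAILS

The relation fails at x = 0, so x = 0 is a counterexample.

Answer: No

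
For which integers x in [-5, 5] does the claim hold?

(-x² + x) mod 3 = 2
For a polynomial with integer coefficients, its value mod 3 depends only on x mod 3, so it suffices to check one representative of each residue class, x = 0, 1, 2:
x = 0: LHS = (-0² + 0) mod 3 = 0 mod 3 = 0; 0 = 2 — FAILS
x = 1: LHS = (-1² + 1) mod 3 = 0 mod 3 = 0; 0 = 2 — FAILS
x = 2: LHS = (-2² + 2) mod 3 = (-2) mod 3 = 1; 1 = 2 — FAILS
The relation fails in every residue class, so the claimed relation (=) fails for every integer in [-5, 5].

Answer: None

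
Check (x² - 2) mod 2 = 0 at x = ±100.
x = 100: LHS = (100² - 2) mod 2 = 9998 mod 2 = 0; 0 = 0 — holds
x = -100: LHS = ((-100)² - 2) mod 2 = 9998 mod 2 = 0; 0 = 0 — holds

Answer: Yes, holds for both x = 100 and x = -100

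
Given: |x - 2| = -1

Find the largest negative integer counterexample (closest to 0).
Testing negative integers from -1 downward:
x = -1: LHS = |(-1) - 2| = |-3| = 3; 3 = -1 — FAILS  ← closest negative counterexample to 0

Answer: x = -1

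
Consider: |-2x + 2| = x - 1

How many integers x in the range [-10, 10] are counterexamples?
Counterexamples in [-10, 10]: {-10, -9, -8, -7, -6, -5, -4, -3, -2, -1, 0, 2, 3, 4, 5, 6, 7, 8, 9, 10}.

Counting them gives 20 values.

Answer: 20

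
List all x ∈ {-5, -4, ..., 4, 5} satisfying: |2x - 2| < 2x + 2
Holds for: {1, 2, 3, 4, 5}
Fails for: {-5, -4, -3, -2, -1, 0}

Answer: {1, 2, 3, 4, 5}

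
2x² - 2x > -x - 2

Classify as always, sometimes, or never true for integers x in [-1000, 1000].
Over all integers in [-1000, 1000], LHS − RHS is smallest at x = 0, where it equals 2:
x = 0: LHS = 2·0² - 2·0 = 0, RHS = -0 - 2 = -2; 0 > -2 — holds
At the ends of the range:
x = -1000: LHS = 2·(-1000)² - 2·(-1000) = 2002000, RHS = -(-1000) - 2 = 998; 2002000 > 998 — holds
x = 1000: LHS = 2·1000² - 2·1000 = 1998000, RHS = -1000 - 2 = -1002; 1998000 > -1002 — holds
Hence LHS − RHS is never zero or negative, i.e. LHS > RHS throughout, so the relation holds for every integer in [-1000, 1000].

No counterexample exists.

Answer: Always true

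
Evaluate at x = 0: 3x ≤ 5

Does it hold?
x = 0: LHS = 3·0 = 0; 0 ≤ 5 — holds

The relation is satisfied at x = 0.

Answer: Yes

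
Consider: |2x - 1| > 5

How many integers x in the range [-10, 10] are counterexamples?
Counterexamples in [-10, 10]: {-2, -1, 0, 1, 2, 3}.

Counting them gives 6 values.

Answer: 6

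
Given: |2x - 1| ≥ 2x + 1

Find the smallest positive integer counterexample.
Testing positive integers:
x = 1: LHS = |2·1 - 1| = |1| = 1, RHS = 2·1 + 1 = 3; 1 ≥ 3 — FAILS  ← smallest positive counterexample

Answer: x = 1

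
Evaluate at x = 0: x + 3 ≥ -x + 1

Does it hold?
x = 0: LHS = 0 + 3 = 3, RHS = -0 + 1 = 1; 3 ≥ 1 — holds

The relation is satisfied at x = 0.

Answer: Yes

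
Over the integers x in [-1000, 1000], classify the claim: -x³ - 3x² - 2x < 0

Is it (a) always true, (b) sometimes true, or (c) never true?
Holds at x = 1: LHS = -1³ - 3·1² - 2·1 = -6; -6 < 0 — holds
Fails at x = 0: LHS = -0³ - 3·0² - 2·0 = 0; 0 < 0 — FAILS
It is satisfied by some integers in the range but not all.

Answer: Sometimes true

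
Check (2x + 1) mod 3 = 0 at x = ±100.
x = 100: LHS = (2·100 + 1) mod 3 = 201 mod 3 = 0; 0 = 0 — holds
x = -100: LHS = (2·(-100) + 1) mod 3 = (-199) mod 3 = 2; 2 = 0 — FAILS

Answer: Partially: holds for x = 100, fails for x = -100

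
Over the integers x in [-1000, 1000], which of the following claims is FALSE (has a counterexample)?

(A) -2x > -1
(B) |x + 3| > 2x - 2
(A) x = 1: LHS = -2·1 = -2; -2 > -1 — FAILS
(B) x = 5: LHS = |5 + 3| = |8| = 8, RHS = 2·5 - 2 = 8; 8 > 8 — FAILS

Answer: Both A and B are false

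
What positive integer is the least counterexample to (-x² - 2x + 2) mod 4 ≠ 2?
Testing positive integers:
x = 1: LHS = (-1² - 2·1 + 2) mod 4 = (-1) mod 4 = 3; 3 ≠ 2 — holds
x = 2: LHS = (-2² - 2·2 + 2) mod 4 = (-6) mod 4 = 2; 2 ≠ 2 — FAILS  ← smallest positive counterexample

Answer: x = 2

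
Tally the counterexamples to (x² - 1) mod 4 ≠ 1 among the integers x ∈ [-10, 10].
For a polynomial with integer coefficients, its value mod 4 depends only on x mod 4, so it suffices to check one representative of each residue class, x = 0, 1, 2, 3:
x = 0: LHS = (0² - 1) mod 4 = (-1) mod 4 = 3; 3 ≠ 1 — holds
x = 1: LHS = (1² - 1) mod 4 = 0 mod 4 = 0; 0 ≠ 1 — holds
x = 2: LHS = (2² - 1) mod 4 = 3 mod 4 = 3; 3 ≠ 1 — holds
x = 3: LHS = (3² - 1) mod 4 = 8 mod 4 = 0; 0 ≠ 1 — holds
The relation holds in every residue class, so the relation holds for every integer in [-10, 10].

No counterexample appears in that range.

Answer: 0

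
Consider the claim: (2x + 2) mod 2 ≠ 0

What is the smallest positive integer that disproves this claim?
Testing positive integers:
x = 1: LHS = (2·1 + 2) mod 2 = 4 mod 2 = 0; 0 ≠ 0 — FAILS  ← smallest positive counterexample

Answer: x = 1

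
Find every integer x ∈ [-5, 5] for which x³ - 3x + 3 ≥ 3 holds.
Holds for: {-1, 0, 2, 3, 4, 5}
Fails for: {-5, -4, -3, -2, 1}

Answer: {-1, 0, 2, 3, 4, 5}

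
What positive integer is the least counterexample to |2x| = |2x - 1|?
Testing positive integers:
x = 1: LHS = |2·1| = |2| = 2, RHS = |2·1 - 1| = |1| = 1; 2 = 1 — FAILS  ← smallest positive counterexample

Answer: x = 1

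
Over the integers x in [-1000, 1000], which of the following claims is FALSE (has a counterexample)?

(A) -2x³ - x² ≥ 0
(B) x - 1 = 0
(A) x = 1: LHS = -2·1³ - 1² = -3; -3 ≥ 0 — FAILS
(B) x = 0: LHS = 0 - 1 = -1; -1 = 0 — FAILS

Answer: Both A and B are false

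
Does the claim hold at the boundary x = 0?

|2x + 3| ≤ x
x = 0: LHS = |2·0 + 3| = |3| = 3; 3 ≤ 0 — FAILS

The relation fails at x = 0, so x = 0 is a counterexample.

Answer: No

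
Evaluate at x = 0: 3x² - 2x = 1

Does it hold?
x = 0: LHS = 3·0² - 2·0 = 0; 0 = 1 — FAILS

The relation fails at x = 0, so x = 0 is a counterexample.

Answer: No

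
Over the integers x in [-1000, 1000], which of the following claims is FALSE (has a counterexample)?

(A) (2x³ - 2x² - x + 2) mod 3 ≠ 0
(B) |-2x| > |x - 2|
(A) For a polynomial with integer coefficients, its value mod 3 depends only on x mod 3, so it suffices to check one representative of each residue class, x = 0, 1, 2:
x = 0: LHS = (2·0³ - 2·0² - 0 + 2) mod 3 = 2 mod 3 = 2; 2 ≠ 0 — holds
x = 1: LHS = (2·1³ - 2·1² - 1 + 2) mod 3 = 1 mod 3 = 1; 1 ≠ 0 — holds
x = 2: LHS = (2·2³ - 2·2² - 2 + 2) mod 3 = 8 mod 3 = 2; 2 ≠ 0 — holds
The relation holds in every residue class, so the relation holds for every integer in [-1000, 1000].

(B) x = 0: LHS = |-2·0| = |0| = 0, RHS = |0 - 2| = |-2| = 2; 0 > 2 — FAILS

Only (B) has a counterexample.

Answer: B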